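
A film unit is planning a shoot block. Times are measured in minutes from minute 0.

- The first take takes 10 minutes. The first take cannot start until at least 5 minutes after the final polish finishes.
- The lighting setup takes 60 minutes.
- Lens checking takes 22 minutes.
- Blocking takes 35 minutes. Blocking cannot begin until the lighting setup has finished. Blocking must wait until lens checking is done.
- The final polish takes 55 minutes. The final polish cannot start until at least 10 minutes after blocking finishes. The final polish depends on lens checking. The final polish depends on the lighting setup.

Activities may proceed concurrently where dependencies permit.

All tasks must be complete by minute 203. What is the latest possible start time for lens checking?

The first take has no dependents, so it just needs to finish by minute 203. Starting by 203 − 10 = minute 193 achieves that.
The final polish has to be done before the first take (must start by minute 193, minus 5-minute gap → minute 188). That means finishing by minute 188, i.e. starting by 188 − 55 = minute 133.
Since the final polish (must start by minute 133, minus 10-minute gap → minute 123) depends on it, blocking must finish by minute 123. Backing off its 35-minute duration gives a latest start of minute 88.
For lens checking: blocking (must start by minute 88); the final polish (must start by minute 133). The most restrictive is minute 88; with a 22-minute duration, lens checking must start by minute 66.

66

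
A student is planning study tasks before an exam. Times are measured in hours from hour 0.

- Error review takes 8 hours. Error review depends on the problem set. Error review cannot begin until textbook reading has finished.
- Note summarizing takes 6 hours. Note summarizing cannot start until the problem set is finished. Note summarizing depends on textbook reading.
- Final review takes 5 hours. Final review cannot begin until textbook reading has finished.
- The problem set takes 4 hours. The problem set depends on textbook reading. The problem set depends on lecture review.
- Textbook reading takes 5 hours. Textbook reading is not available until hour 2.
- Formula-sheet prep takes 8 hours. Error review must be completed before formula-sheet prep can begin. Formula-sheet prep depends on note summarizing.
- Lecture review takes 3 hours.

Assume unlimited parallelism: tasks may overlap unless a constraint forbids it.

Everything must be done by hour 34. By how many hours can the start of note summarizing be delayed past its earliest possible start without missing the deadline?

Nothing blocks lecture review, so it runs from hour 0 to hour 3.
Textbook reading waits on its own release at hour 2, so it starts at hour 2 and finishes at 2 + 5 = hour 7.
The problem set needs all of textbook reading (finishes hour 7); lecture review (finishes hour 3). That puts its earliest start at hour 7; it finishes at 7 + 4 = hour 11.
Note summarizing needs all of the problem set (finishes hour 11); textbook reading (finishes hour 7). That puts its earliest start at hour 11; it finishes at 11 + 6 = hour 17.

Working backward from the deadline:
To finish by hour 34, formula-sheet prep (duration 8) must start no later than hour 26.
Note summarizing feeds into formula-sheet prep (must start by hour 26); so note summarizing must finish by hour 26 and therefore start by hour 20.
So note summarizing can start as early as hour 11 and as late as hour 20, giving 20 − 11 = 9 hours of slack.

9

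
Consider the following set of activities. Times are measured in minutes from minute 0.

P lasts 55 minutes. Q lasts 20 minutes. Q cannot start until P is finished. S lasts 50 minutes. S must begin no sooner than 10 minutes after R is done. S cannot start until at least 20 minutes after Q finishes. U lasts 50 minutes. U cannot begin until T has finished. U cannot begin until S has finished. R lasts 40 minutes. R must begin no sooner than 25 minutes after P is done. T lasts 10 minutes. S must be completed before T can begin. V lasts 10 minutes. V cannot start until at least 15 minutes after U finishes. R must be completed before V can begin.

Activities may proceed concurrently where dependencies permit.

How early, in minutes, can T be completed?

190

Nothing blocks P, so it runs from minute 0 to minute 55.
R waits on P (finishes minute 55, plus 25-minute gap → minute 80), so it starts at minute 80 and finishes at 80 + 40 = minute 120.
After P (finishes minute 55), Q can start at minute 55 and finishes at minute 75.
S cannot start until R (finishes minute 120, plus 10-minute gap → minute 130); Q (finishes minute 75, plus 20-minute gap → minute 95). The controlling bound is minute 130, so S finishes at 130 + 50 = minute 180.
After S (finishes minute 180), T can start at minute 180 and finishes at minute 190.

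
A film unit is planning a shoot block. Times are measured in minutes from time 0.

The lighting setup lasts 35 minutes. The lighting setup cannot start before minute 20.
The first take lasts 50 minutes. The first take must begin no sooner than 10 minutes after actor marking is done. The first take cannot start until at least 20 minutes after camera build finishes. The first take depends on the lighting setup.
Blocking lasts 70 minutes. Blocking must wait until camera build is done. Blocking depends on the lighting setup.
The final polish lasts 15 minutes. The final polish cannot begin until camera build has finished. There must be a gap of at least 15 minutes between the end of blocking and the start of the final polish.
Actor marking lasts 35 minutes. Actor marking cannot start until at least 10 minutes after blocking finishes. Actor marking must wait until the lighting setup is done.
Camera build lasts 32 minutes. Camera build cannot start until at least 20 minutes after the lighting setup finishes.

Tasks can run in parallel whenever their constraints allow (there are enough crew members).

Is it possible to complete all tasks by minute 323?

The lighting setup waits on its own release at minute 20, so it starts at minute 20 and finishes at 20 + 35 = minute 55.
Camera build cannot begin until the lighting setup (finishes minute 55, plus 20-minute gap → minute 75). It runs from minute 75 to 75 + 32 = minute 107.
Blocking cannot start until camera build (finishes minute 107); the lighting setup (finishes minute 55). The controlling bound is minute 107, so blocking finishes at 107 + 70 = minute 177.
The final polish has to wait for camera build (finishes minute 107); blocking (finishes minute 177, plus 15-minute gap → minute 192). The latest of these is minute 192, so the final polish runs minute 192 to 192 + 15 = minute 207.
Actor marking needs all of blocking (finishes minute 177, plus 10-minute gap → minute 187); the lighting setup (finishes minute 55). That puts its earliest start at minute 187; it finishes at 187 + 35 = minute 222.
The first take cannot start until actor marking (finishes minute 222, plus 10-minute gap → minute 232); camera build (finishes minute 107, plus 20-minute gap → minute 127); the lighting setup (finishes minute 55). The controlling bound is minute 232, so the first take finishes at 232 + 50 = minute 282.
Every task is finished by minute 282, which is no later than the deadline of 323, so the schedule is feasible.

Yes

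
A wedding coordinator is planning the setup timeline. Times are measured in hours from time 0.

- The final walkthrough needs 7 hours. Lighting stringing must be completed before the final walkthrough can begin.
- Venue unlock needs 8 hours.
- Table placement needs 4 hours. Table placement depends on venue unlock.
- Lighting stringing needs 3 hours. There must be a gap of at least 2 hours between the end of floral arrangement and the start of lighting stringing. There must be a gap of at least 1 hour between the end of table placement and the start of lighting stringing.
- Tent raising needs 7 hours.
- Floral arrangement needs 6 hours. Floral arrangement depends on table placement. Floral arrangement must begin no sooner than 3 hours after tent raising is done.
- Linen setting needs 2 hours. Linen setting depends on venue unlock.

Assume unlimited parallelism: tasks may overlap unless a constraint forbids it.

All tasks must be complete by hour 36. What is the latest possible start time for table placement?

To finish by hour 36, the final walkthrough (duration 7) must start no later than hour 29.
Since the final walkthrough (must start by hour 29) depends on it, lighting stringing must finish by hour 29. Backing off its 3-hour duration gives a latest start of hour 26.
Floral arrangement has to be done before lighting stringing (must start by hour 26, minus 2-hour gap → hour 24). That means finishing by hour 24, i.e. starting by 24 − 6 = hour 18.
For table placement: floral arrangement (must start by hour 18); lighting stringing (must start by hour 26, minus 1-hour gap → hour 25). The most restrictive is hour 18; with a 4-hour duration, table placement must start by hour 14.

14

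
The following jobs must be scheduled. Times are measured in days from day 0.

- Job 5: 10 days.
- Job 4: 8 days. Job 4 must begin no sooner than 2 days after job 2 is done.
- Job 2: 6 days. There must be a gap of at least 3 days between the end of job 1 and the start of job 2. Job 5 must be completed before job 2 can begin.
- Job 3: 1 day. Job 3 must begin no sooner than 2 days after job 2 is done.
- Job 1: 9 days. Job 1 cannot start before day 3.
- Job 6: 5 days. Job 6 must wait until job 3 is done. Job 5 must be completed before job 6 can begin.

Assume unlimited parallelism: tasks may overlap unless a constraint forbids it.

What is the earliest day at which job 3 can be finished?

Nothing blocks job 5, so it runs from day 0 to day 10.
After its own release at day 3, job 1 can start at day 3 and finishes at day 12.
Job 2 cannot start until job 1 (finishes day 12, plus 3-day gap → day 15); job 5 (finishes day 10). The controlling bound is day 15, so job 2 finishes at 15 + 6 = day 21.
Job 3 waits on job 2 (finishes day 21, plus 2-day gap → day 23), so it starts at day 23 and finishes at 23 + 1 = day 24.

24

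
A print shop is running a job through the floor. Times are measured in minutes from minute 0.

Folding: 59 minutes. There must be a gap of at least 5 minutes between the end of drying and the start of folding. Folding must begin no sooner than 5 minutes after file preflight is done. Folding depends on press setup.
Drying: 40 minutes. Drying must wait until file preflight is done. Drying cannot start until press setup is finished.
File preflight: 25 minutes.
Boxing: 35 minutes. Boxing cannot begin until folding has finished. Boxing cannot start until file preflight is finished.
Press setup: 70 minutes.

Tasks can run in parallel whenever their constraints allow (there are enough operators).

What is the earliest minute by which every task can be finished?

209

Press setup has no prerequisites, so it starts at minute 0 and finishes at minute 70.
File preflight can start immediately at minute 0; it finishes at minute 25.
Drying needs all of file preflight (finishes minute 25); press setup (finishes minute 70). That puts its earliest start at minute 70; it finishes at 70 + 40 = minute 110.
Folding needs all of drying (finishes minute 110, plus 5-minute gap → minute 115); file preflight (finishes minute 25, plus 5-minute gap → minute 30); press setup (finishes minute 70). That puts its earliest start at minute 115; it finishes at 115 + 59 = minute 174.
Boxing cannot start until folding (finishes minute 174); file preflight (finishes minute 25). The controlling bound is minute 174, so boxing finishes at 174 + 35 = minute 209.
All tasks are finished once the last one completes. Finish times: File preflight at 25, Press setup at 70, Drying at 110, Folding at 174, Boxing at 209. The latest is minute 209.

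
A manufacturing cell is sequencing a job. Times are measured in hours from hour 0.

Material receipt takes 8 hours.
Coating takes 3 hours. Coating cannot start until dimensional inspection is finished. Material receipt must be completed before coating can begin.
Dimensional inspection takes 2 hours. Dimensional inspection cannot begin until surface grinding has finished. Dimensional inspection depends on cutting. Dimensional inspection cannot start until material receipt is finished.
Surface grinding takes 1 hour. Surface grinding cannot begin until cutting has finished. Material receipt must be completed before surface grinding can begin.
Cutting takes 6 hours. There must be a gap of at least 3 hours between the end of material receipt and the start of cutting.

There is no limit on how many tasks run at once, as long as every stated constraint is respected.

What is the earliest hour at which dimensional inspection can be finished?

Material receipt can start immediately at hour 0; it finishes at hour 8.
After material receipt (finishes hour 8, plus 3-hour gap → hour 11), cutting can start at hour 11 and finishes at hour 17.
Surface grinding needs all of cutting (finishes hour 17); material receipt (finishes hour 8). That puts its earliest start at hour 17; it finishes at 17 + 1 = hour 18.
Dimensional inspection needs all of surface grinding (finishes hour 18); cutting (finishes hour 17); material receipt (finishes hour 8). That puts its earliest start at hour 18; it finishes at 18 + 2 = hour 20.

20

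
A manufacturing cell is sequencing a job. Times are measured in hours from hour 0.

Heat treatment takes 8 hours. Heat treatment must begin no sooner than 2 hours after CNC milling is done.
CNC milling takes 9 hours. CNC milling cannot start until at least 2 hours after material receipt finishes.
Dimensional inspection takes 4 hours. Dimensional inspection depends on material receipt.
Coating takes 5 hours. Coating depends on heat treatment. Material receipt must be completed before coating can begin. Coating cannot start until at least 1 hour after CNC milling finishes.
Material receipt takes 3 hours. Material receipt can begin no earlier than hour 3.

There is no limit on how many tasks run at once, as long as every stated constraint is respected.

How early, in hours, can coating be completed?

Material receipt waits on its own release at hour 3, so it starts at hour 3 and finishes at 3 + 3 = hour 6.
CNC milling cannot begin until material receipt (finishes hour 6, plus 2-hour gap → hour 8). It runs from hour 8 to 8 + 9 = hour 17.
After CNC milling (finishes hour 17, plus 2-hour gap → hour 19), heat treatment can start at hour 19 and finishes at hour 27.
For coating: heat treatment (finishes hour 27); material receipt (finishes hour 6); CNC milling (finishes hour 17, plus 1-hour gap → hour 18). Taking the maximum gives a start of hour 27, and it finishes at 27 + 5 = hour 32.

32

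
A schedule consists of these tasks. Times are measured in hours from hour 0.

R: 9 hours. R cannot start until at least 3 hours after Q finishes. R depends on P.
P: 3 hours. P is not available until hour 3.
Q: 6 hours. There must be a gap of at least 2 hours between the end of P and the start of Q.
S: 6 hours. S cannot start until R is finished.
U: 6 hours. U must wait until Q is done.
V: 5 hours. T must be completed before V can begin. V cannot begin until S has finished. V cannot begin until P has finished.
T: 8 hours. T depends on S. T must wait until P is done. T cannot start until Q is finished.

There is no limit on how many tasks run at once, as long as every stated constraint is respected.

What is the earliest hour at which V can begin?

40

After its own release at hour 3, P can start at hour 3 and finishes at hour 6.
Q waits on P (finishes hour 6, plus 2-hour gap → hour 8), so it starts at hour 8 and finishes at 8 + 6 = hour 14.
R needs all of Q (finishes hour 14, plus 3-hour gap → hour 17); P (finishes hour 6). That puts its earliest start at hour 17; it finishes at 17 + 9 = hour 26.
After R (finishes hour 26), S can start at hour 26 and finishes at hour 32.
T has to wait for S (finishes hour 32); P (finishes hour 6); Q (finishes hour 14). The latest of these is hour 32, so T runs hour 32 to 32 + 8 = hour 40.
V waits on T (finishes hour 40); S (finishes hour 32); P (finishes hour 6). The latest of these is hour 40, which is the earliest V can start.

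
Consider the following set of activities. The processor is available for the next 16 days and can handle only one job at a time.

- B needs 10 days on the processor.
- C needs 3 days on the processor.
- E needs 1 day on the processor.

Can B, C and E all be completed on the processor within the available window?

Running back to back, the jobs need 10 + 3 + 1 = 14 days on the processor.
Since 14 ≤ 16, they fit within the window.

Yes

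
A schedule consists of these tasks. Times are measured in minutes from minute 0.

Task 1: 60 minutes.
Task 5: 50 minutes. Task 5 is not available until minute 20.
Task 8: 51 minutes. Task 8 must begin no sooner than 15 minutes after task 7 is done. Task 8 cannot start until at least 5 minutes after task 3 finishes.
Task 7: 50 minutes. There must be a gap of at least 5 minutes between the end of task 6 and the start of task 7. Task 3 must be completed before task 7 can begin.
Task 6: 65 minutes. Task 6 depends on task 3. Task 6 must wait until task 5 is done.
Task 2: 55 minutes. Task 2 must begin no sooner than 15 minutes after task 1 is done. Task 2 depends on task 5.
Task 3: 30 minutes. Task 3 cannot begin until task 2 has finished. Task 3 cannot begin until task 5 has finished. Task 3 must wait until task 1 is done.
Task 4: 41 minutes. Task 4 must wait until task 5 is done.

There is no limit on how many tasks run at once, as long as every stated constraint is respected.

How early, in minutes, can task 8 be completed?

Task 5 cannot begin until its own release at minute 20. It runs from minute 20 to 20 + 50 = minute 70.
Nothing blocks task 1, so it runs from minute 0 to minute 60.
Task 2 needs all of task 1 (finishes minute 60, plus 15-minute gap → minute 75); task 5 (finishes minute 70). That puts its earliest start at minute 75; it finishes at 75 + 55 = minute 130.
For task 3: task 2 (finishes minute 130); task 5 (finishes minute 70); task 1 (finishes minute 60). Taking the maximum gives a start of minute 130, and it finishes at 130 + 30 = minute 160.
Task 6 cannot start until task 3 (finishes minute 160); task 5 (finishes minute 70). The controlling bound is minute 160, so task 6 finishes at 160 + 65 = minute 225.
For task 7: task 6 (finishes minute 225, plus 5-minute gap → minute 230); task 3 (finishes minute 160). Taking the maximum gives a start of minute 230, and it finishes at 230 + 50 = minute 280.
Task 8 needs all of task 7 (finishes minute 280, plus 15-minute gap → minute 295); task 3 (finishes minute 160, plus 5-minute gap → minute 165). That puts its earliest start at minute 295; it finishes at 295 + 51 = minute 346.

346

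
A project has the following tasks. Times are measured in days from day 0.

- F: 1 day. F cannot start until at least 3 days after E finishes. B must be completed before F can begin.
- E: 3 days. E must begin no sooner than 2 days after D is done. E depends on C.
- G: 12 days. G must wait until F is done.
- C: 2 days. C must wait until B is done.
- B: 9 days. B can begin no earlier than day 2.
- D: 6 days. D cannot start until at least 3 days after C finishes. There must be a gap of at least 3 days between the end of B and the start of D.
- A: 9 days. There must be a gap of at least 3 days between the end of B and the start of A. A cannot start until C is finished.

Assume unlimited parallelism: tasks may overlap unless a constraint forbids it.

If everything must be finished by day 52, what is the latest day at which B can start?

11

To finish by day 52, A (duration 9) must start no later than day 43.
To finish by day 52, G (duration 12) must start no later than day 40.
Since G (must start by day 40) depends on it, F must finish by day 40. Backing off its 1-day duration gives a latest start of day 39.
E feeds into F (must start by day 39, minus 3-day gap → day 36); so E must finish by day 36 and therefore start by day 33.
D has to be done before E (must start by day 33, minus 2-day gap → day 31). That means finishing by day 31, i.e. starting by 31 − 6 = day 25.
C must finish in time for A (must start by day 43); D (must start by day 25, minus 3-day gap → day 22); E (must start by day 33). The tightest is day 22, so C must start by 22 − 2 = day 20.
B must finish in time for A (must start by day 43, minus 3-day gap → day 40); C (must start by day 20); D (must start by day 25, minus 3-day gap → day 22); F (must start by day 39). The tightest is day 20, so B must start by 20 − 9 = day 11.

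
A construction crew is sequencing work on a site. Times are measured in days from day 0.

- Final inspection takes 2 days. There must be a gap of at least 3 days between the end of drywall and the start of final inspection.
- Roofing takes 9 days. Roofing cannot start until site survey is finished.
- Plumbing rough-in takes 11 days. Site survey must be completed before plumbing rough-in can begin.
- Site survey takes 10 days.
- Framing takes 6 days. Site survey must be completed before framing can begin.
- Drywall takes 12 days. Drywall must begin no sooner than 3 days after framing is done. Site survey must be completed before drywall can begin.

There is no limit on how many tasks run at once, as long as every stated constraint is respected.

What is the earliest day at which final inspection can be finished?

36

Nothing blocks site survey, so it runs from day 0 to day 10.
Framing cannot begin until site survey (finishes day 10). It runs from day 10 to 10 + 6 = day 16.
Drywall has to wait for framing (finishes day 16, plus 3-day gap → day 19); site survey (finishes day 10). The latest of these is day 19, so drywall runs day 19 to 19 + 12 = day 31.
Final inspection waits on drywall (finishes day 31, plus 3-day gap → day 34), so it starts at day 34 and finishes at 34 + 2 = day 36.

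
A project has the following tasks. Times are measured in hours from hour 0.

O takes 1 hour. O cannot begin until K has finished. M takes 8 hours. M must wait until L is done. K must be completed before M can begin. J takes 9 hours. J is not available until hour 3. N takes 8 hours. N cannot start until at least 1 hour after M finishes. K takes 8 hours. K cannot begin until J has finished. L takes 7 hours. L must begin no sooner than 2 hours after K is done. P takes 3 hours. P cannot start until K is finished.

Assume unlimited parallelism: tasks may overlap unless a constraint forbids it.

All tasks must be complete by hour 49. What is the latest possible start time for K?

N has no dependents, so it just needs to finish by hour 49. Starting by 49 − 8 = hour 41 achieves that.
M feeds into N (must start by hour 41, minus 1-hour gap → hour 40); so M must finish by hour 40 and therefore start by hour 32.
Since M (must start by hour 32) depends on it, L must finish by hour 32. Backing off its 7-hour duration gives a latest start of hour 25.
O must finish by hour 49; it takes 1 hour, so it must start by 49 − 1 = hour 48.
P has no dependents, so it just needs to finish by hour 49. Starting by 49 − 3 = hour 46 achieves that.
K has several dependents: L (must start by hour 25, minus 2-hour gap → hour 23); M (must start by hour 32); O (must start by hour 48); P (must start by hour 46). The earliest of those limits is hour 23, so K must start by 23 − 8 = hour 15.

15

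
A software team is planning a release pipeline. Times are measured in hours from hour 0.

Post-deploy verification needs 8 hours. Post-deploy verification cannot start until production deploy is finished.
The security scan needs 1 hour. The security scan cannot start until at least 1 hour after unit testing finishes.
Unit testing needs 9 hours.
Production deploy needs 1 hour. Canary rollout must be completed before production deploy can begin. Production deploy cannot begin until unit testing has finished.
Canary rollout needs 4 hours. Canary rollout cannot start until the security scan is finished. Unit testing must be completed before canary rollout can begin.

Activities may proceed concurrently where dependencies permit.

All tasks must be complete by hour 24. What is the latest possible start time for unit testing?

0

To finish by hour 24, post-deploy verification (duration 8) must start no later than hour 16.
Since post-deploy verification (must start by hour 16) depends on it, production deploy must finish by hour 16. Backing off its 1-hour duration gives a latest start of hour 15.
Canary rollout must finish before production deploy (must start by hour 15). With a 4-hour duration, canary rollout must start by 15 − 4 = hour 11.
The security scan feeds into canary rollout (must start by hour 11); so the security scan must finish by hour 11 and therefore start by hour 10.
Unit testing has several dependents: the security scan (must start by hour 10, minus 1-hour gap → hour 9); canary rollout (must start by hour 11); production deploy (must start by hour 15). The earliest of those limits is hour 9, so unit testing must start by 9 − 9 = hour 0.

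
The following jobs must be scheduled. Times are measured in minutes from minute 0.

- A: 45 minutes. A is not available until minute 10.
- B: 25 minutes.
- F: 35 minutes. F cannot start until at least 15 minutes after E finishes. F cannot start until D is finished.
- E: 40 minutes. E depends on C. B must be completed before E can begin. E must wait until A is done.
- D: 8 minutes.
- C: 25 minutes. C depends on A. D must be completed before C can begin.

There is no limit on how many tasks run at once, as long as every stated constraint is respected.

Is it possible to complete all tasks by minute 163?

No

D has no prerequisites, so it starts at minute 0 and finishes at minute 8.
Nothing blocks B, so it runs from minute 0 to minute 25.
A cannot begin until its own release at minute 10. It runs from minute 10 to 10 + 45 = minute 55.
C has to wait for A (finishes minute 55); D (finishes minute 8). The latest of these is minute 55, so C runs minute 55 to 55 + 25 = minute 80.
E needs all of C (finishes minute 80); B (finishes minute 25); A (finishes minute 55). That puts its earliest start at minute 80; it finishes at 80 + 40 = minute 120.
F needs all of E (finishes minute 120, plus 15-minute gap → minute 135); D (finishes minute 8). That puts its earliest start at minute 135; it finishes at 135 + 35 = minute 170.
The earliest everything can be done is minute 170, which is after the deadline of 163, so it is not possible.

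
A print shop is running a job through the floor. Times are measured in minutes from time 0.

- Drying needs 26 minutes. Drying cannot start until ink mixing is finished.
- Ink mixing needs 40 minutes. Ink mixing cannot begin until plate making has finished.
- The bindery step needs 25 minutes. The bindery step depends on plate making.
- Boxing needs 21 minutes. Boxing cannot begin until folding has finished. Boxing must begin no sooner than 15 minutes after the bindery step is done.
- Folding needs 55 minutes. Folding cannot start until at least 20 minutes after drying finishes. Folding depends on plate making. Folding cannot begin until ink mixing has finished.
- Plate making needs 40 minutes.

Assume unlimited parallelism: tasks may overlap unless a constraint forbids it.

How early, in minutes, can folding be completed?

Nothing blocks plate making, so it runs from minute 0 to minute 40.
Ink mixing cannot begin until plate making (finishes minute 40). It runs from minute 40 to 40 + 40 = minute 80.
Drying cannot begin until ink mixing (finishes minute 80). It runs from minute 80 to 80 + 26 = minute 106.
For folding: drying (finishes minute 106, plus 20-minute gap → minute 126); plate making (finishes minute 40); ink mixing (finishes minute 80). Taking the maximum gives a start of minute 126, and it finishes at 126 + 55 = minute 181.

181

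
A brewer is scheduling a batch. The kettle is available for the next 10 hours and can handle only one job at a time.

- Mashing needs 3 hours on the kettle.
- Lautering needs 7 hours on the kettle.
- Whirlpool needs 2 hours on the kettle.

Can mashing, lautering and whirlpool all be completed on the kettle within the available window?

No

Running back to back, the jobs need 3 + 7 + 2 = 12 hours on the kettle.
Since 12 > 10, they cannot all fit.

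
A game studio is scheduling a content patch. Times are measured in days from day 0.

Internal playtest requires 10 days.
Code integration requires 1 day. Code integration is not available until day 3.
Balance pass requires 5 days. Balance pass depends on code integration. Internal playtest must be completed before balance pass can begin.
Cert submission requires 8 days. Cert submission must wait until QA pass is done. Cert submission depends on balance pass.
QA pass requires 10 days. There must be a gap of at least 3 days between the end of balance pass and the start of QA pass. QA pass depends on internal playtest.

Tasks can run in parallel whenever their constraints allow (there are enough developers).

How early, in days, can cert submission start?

28

Nothing blocks internal playtest, so it runs from day 0 to day 10.
After its own release at day 3, code integration can start at day 3 and finishes at day 4.
Balance pass needs all of code integration (finishes day 4); internal playtest (finishes day 10). That puts its earliest start at day 10; it finishes at 10 + 5 = day 15.
QA pass has to wait for balance pass (finishes day 15, plus 3-day gap → day 18); internal playtest (finishes day 10). The latest of these is day 18, so QA pass runs day 18 to 18 + 10 = day 28.
Cert submission waits on QA pass (finishes day 28); balance pass (finishes day 15). The latest of these is day 28, which is the earliest cert submission can start.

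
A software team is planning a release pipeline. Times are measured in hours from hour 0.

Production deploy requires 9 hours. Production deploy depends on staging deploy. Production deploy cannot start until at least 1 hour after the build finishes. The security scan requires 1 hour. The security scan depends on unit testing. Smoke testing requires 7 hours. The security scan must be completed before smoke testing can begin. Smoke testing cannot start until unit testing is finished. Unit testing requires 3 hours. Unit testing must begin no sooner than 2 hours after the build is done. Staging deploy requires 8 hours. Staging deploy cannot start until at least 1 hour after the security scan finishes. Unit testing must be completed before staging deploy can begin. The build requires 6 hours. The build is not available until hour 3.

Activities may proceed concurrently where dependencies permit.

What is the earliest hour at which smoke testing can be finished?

22

After its own release at hour 3, the build can start at hour 3 and finishes at hour 9.
Unit testing waits on the build (finishes hour 9, plus 2-hour gap → hour 11), so it starts at hour 11 and finishes at 11 + 3 = hour 14.
After unit testing (finishes hour 14), the security scan can start at hour 14 and finishes at hour 15.
Smoke testing cannot start until the security scan (finishes hour 15); unit testing (finishes hour 14). The controlling bound is hour 15, so smoke testing finishes at 15 + 7 = hour 22.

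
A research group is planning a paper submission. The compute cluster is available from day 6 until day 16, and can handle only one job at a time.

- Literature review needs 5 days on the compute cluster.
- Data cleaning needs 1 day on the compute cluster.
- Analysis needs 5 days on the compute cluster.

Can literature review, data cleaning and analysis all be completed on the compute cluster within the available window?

No

The compute cluster window is 16 − 6 = 10 days.
Running back to back, the jobs need 5 + 1 + 5 = 11 days on the compute cluster.
Since 11 > 10, they cannot all fit.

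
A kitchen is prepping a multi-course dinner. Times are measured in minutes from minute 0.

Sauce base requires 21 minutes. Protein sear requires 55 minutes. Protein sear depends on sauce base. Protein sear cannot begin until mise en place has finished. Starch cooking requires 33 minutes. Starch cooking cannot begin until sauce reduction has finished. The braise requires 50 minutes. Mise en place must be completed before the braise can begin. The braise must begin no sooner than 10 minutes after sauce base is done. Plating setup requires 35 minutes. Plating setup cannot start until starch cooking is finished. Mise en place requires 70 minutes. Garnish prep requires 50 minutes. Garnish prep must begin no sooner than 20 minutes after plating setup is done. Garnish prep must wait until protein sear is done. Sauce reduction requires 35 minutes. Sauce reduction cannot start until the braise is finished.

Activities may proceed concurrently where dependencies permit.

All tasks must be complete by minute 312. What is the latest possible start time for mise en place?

Garnish prep has no dependents, so it just needs to finish by minute 312. Starting by 312 − 50 = minute 262 achieves that.
Plating setup has to be done before garnish prep (must start by minute 262, minus 20-minute gap → minute 242). That means finishing by minute 242, i.e. starting by 242 − 35 = minute 207.
Since plating setup (must start by minute 207) depends on it, starch cooking must finish by minute 207. Backing off its 33-minute duration gives a latest start of minute 174.
Sauce reduction has to be done before starch cooking (must start by minute 174). That means finishing by minute 174, i.e. starting by 174 − 35 = minute 139.
Since sauce reduction (must start by minute 139) depends on it, the braise must finish by minute 139. Backing off its 50-minute duration gives a latest start of minute 89.
Protein sear feeds into garnish prep (must start by minute 262); so protein sear must finish by minute 262 and therefore start by minute 207.
Mise en place feeds the braise (must start by minute 89); protein sear (must start by minute 207). Taking the minimum, mise en place must finish by minute 89 and start by 89 − 70 = minute 19.

19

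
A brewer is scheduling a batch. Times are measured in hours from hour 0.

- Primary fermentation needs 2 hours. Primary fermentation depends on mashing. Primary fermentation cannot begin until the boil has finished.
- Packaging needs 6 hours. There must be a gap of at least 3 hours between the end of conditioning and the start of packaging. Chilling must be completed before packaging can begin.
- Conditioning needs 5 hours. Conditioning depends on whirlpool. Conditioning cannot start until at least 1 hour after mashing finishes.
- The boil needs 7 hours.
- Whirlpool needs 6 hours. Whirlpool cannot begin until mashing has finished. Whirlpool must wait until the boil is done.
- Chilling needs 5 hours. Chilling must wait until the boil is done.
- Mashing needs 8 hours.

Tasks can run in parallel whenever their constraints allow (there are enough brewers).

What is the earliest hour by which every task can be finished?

28

The boil has no prerequisites, so it starts at hour 0 and finishes at hour 7.
After the boil (finishes hour 7), chilling can start at hour 7 and finishes at hour 12.
Mashing can start immediately at hour 0; it finishes at hour 8.
Primary fermentation has to wait for mashing (finishes hour 8); the boil (finishes hour 7). The latest of these is hour 8, so primary fermentation runs hour 8 to 8 + 2 = hour 10.
For whirlpool: mashing (finishes hour 8); the boil (finishes hour 7). Taking the maximum gives a start of hour 8, and it finishes at 8 + 6 = hour 14.
For conditioning: whirlpool (finishes hour 14); mashing (finishes hour 8, plus 1-hour gap → hour 9). Taking the maximum gives a start of hour 14, and it finishes at 14 + 5 = hour 19.
Packaging has to wait for conditioning (finishes hour 19, plus 3-hour gap → hour 22); chilling (finishes hour 12). The latest of these is hour 22, so packaging runs hour 22 to 22 + 6 = hour 28.
All tasks are finished once the last one completes. Finish times: Mashing at 8, The boil at 7, Whirlpool at 14, Chilling at 12, Primary fermentation at 10, Conditioning at 19, Packaging at 28. The latest is hour 28.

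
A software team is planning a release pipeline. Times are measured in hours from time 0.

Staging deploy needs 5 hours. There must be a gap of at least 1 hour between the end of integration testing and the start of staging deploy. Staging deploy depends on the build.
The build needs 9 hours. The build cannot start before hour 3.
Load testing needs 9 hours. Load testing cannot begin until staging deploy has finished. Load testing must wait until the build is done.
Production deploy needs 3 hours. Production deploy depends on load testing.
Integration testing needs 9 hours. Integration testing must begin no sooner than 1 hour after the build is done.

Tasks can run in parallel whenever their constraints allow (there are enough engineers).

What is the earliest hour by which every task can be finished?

After its own release at hour 3, the build can start at hour 3 and finishes at hour 12.
Integration testing cannot begin until the build (finishes hour 12, plus 1-hour gap → hour 13). It runs from hour 13 to 13 + 9 = hour 22.
Staging deploy cannot start until integration testing (finishes hour 22, plus 1-hour gap → hour 23); the build (finishes hour 12). The controlling bound is hour 23, so staging deploy finishes at 23 + 5 = hour 28.
For load testing: staging deploy (finishes hour 28); the build (finishes hour 12). Taking the maximum gives a start of hour 28, and it finishes at 28 + 9 = hour 37.
Production deploy waits on load testing (finishes hour 37), so it starts at hour 37 and finishes at 37 + 3 = hour 40.
All tasks are finished once the last one completes. Finish times: The build at 12, Integration testing at 22, Staging deploy at 28, Load testing at 37, Production deploy at 40. The latest is hour 40.

40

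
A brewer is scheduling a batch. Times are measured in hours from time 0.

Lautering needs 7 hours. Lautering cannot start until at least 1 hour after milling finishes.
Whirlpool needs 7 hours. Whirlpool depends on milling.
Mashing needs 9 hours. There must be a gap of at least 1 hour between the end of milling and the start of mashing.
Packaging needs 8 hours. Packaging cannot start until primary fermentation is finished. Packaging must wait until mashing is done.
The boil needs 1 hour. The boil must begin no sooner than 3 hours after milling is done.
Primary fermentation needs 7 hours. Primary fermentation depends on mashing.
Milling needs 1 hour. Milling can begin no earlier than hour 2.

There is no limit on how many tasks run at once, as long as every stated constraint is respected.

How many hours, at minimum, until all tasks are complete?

Milling waits on its own release at hour 2, so it starts at hour 2 and finishes at 2 + 1 = hour 3.
Whirlpool waits on milling (finishes hour 3), so it starts at hour 3 and finishes at 3 + 7 = hour 10.
The boil waits on milling (finishes hour 3, plus 3-hour gap → hour 6), so it starts at hour 6 and finishes at 6 + 1 = hour 7.
Lautering waits on milling (finishes hour 3, plus 1-hour gap → hour 4), so it starts at hour 4 and finishes at 4 + 7 = hour 11.
Mashing waits on milling (finishes hour 3, plus 1-hour gap → hour 4), so it starts at hour 4 and finishes at 4 + 9 = hour 13.
After mashing (finishes hour 13), primary fermentation can start at hour 13 and finishes at hour 20.
Packaging cannot start until primary fermentation (finishes hour 20); mashing (finishes hour 13). The controlling bound is hour 20, so packaging finishes at 20 + 8 = hour 28.
All tasks are finished once the last one completes. Finish times: Milling at 3, Mashing at 13, Lautering at 11, The boil at 7, Whirlpool at 10, Primary fermentation at 20, Packaging at 28. The latest is hour 28.

28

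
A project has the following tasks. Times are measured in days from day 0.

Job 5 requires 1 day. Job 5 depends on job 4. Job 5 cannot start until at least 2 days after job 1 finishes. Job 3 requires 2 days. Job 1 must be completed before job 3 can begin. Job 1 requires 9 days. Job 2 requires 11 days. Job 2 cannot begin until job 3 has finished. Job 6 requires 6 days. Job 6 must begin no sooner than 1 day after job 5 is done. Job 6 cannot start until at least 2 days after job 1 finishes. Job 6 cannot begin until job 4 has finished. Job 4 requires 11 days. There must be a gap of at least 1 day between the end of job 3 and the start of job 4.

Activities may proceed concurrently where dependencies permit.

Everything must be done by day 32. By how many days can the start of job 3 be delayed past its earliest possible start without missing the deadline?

Nothing blocks job 1, so it runs from day 0 to day 9.
After job 1 (finishes day 9), job 3 can start at day 9 and finishes at day 11.

Working backward from the deadline:
To finish by day 32, job 2 (duration 11) must start no later than day 21.
Job 6 must finish by day 32; it takes 6 days, so it must start by 32 − 6 = day 26.
Job 5 has to be done before job 6 (must start by day 26, minus 1-day gap → day 25). That means finishing by day 25, i.e. starting by 25 − 1 = day 24.
Job 4 feeds job 5 (must start by day 24); job 6 (must start by day 26). Taking the minimum, job 4 must finish by day 24 and start by 24 − 11 = day 13.
Job 3 must finish in time for job 2 (must start by day 21); job 4 (must start by day 13, minus 1-day gap → day 12). The tightest is day 12, so job 3 must start by 12 − 2 = day 10.
So job 3 can start as early as day 9 and as late as day 10, giving 10 − 9 = 1 day of slack.

1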